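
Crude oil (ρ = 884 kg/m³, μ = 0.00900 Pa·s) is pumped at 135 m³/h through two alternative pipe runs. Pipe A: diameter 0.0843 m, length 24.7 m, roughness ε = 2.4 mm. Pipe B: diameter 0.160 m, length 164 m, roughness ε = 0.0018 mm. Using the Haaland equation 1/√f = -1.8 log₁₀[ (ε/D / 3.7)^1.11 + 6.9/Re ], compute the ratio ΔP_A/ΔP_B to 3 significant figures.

Pipe A: V = Q/A = 0.0375/0.005581 = 6.719 m/s; Re = 5.563e+04; ε/D = 0.0285; Haaland → f = 0.05663; ΔP_A = f(L/D)(ρV²/2) = 3.311e+05 Pa.
Pipe B: V = Q/A = 0.0375/0.02011 = 1.865 m/s; Re = 2.931e+04; ε/D = 1.12e-05; Haaland → f = 0.02346; ΔP_B = f(L/D)(ρV²/2) = 3.698e+04 Pa.
ΔP_A/ΔP_B = 3.311e+05/3.698e+04 = 8.95.

ΔP_A/ΔP_B ≈ 8.95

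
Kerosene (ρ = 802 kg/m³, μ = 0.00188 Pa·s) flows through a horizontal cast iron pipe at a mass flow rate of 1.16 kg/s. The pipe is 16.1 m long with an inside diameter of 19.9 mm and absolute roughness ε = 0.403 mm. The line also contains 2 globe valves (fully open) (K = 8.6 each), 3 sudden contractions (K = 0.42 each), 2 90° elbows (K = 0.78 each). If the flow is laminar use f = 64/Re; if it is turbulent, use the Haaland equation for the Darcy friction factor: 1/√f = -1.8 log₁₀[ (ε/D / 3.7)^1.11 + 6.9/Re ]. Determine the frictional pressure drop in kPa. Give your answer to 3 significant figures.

A = πD²/4 = π(0.0199)²/4 = 0.000311 m²; mean velocity V = ṁ/(ρA) = 1.16/(802 · 0.000311) = 4.65 m/s.
Reynolds number Re = ρVD/μ = 802 · 4.65 · 0.0199 / 0.00188 = 3.948e+04.
Re > 4000 → turbulent. Relative roughness ε/D = 0.000403/0.0199 = 0.0203. Haaland: 1/√f = -1.8 log₁₀[(0.0203/3.7)^1.11 + 6.9/3.948e+04] = -1.8 log₁₀[0.00309 + 0.000175] = 4.476, so f = 0.04992.
Total minor-loss coefficient ΣK = 2·8.6 + 3·0.42 + 2·0.78 = 20.
ΔP = [f·L/D + ΣK]·(ρV²/2) = [0.04992·16.1/0.0199 + 20]·(802·4.65²/2) = [40.38 + 20]·8672 = 5.238e+05 Pa.
ΔP = 5.238e+05 Pa = 524 kPa.

ΔP ≈ 524 kPa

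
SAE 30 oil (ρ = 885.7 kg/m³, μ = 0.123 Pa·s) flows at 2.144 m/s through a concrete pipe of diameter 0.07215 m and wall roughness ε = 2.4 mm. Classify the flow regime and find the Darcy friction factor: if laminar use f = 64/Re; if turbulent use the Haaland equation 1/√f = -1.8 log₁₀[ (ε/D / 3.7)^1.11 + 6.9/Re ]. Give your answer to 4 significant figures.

f ≈ 0.05746

Re = ρVD/μ = 885.7·2.144·0.07215/0.123 = 1114.
Re < 2300 → laminar, so f = 64/Re = 0.05746 (roughness is irrelevant in laminar flow).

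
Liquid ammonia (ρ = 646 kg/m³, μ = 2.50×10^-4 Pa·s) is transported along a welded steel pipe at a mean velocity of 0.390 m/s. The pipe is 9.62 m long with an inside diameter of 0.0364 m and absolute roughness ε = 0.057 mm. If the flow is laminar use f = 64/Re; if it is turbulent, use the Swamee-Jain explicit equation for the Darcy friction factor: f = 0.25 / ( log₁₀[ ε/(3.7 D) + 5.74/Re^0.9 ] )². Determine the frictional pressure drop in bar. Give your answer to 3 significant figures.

Reynolds number Re = ρVD/μ = 646 · 0.39 · 0.0364 / 0.00025 = 3.668e+04.
Re > 4000 → turbulent. Relative roughness ε/D = 5.7e-05/0.0364 = 0.00157. Swamee-Jain: f = 0.25/(log₁₀[0.00157/3.7 + 5.74/3.668e+04^0.9])² = 0.25/(log₁₀[0.000423 + 0.000448])² = 0.25/(-3.06)² = 0.0267.
Darcy-Weisbach: ΔP = f(L/D)(ρV²/2) = 0.0267·(9.62/0.0364)·(646·0.39²/2) = 0.0267·264.3·49.13 = 346.6 Pa.
ΔP = 346.6 Pa = 0.00347 bar.

ΔP ≈ 0.00347 bar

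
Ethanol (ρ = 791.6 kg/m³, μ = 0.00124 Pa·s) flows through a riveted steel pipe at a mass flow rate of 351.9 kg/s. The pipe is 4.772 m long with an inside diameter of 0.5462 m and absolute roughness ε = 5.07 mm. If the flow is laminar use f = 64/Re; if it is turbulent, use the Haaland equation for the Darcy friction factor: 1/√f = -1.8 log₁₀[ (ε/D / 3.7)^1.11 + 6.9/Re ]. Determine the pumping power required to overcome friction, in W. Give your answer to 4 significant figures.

P ≈ 205.4 W

A = πD²/4 = π(0.5462)²/4 = 0.2343 m²; mean velocity V = ṁ/(ρA) = 351.9/(791.6 · 0.2343) = 1.897 m/s.
Reynolds number Re = ρVD/μ = 791.6 · 1.897 · 0.5462 / 0.00124 = 6.615e+05.
Re > 4000 → turbulent. Relative roughness ε/D = 0.00507/0.5462 = 0.00928. Haaland: 1/√f = -1.8 log₁₀[(0.00928/3.7)^1.11 + 6.9/6.615e+05] = -1.8 log₁₀[0.0013 + 1.04e-05] = 5.19, so f = 0.03713.
Darcy-Weisbach: ΔP = f(L/D)(ρV²/2) = 0.03713·(4.772/0.5462)·(791.6·1.897²/2) = 0.03713·8.737·1425 = 462.2 Pa.
Q = ṁ/ρ = 351.9/791.6 = 0.4445 m³/s.
Pumping power P = QΔP = 0.4445·462.2 = 205.45 W = 205.4 W.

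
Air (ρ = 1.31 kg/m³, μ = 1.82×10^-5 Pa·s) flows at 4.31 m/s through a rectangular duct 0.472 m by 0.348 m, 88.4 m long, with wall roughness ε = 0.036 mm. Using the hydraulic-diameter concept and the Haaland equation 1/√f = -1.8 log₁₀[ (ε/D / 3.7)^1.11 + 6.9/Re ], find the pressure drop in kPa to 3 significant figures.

Hydraulic diameter D_h = 4A/P = 4·(0.472·0.348)/(2·(0.472+0.348)) = 0.657/1.64 = 0.4006 m.
Re = ρVD_h/μ = 1.31·4.31·0.4006/1.82e-05 = 1.243e+05.
ε/D_h = 3.6e-05/0.4006 = 8.99e-05; Haaland gives 1/√f = -1.8 log₁₀[7.55e-06+5.55e-05] = 7.56, so f = 0.01749.
ΔP = f(L/D_h)(ρV²/2) = 0.01749·88.4/0.4006·12.17 = 46.97 Pa.
ΔP = 0.0470 kPa.

ΔP ≈ 0.0470 kPa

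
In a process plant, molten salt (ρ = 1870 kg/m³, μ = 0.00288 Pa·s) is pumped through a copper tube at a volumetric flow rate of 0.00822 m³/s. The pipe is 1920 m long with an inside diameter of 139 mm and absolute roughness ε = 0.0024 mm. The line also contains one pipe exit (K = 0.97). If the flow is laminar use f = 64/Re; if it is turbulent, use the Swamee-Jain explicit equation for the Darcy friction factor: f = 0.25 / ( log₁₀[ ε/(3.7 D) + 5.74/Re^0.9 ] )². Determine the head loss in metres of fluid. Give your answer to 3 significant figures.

h_f ≈ 4.34 m

Cross-sectional area A = πD²/4 = π(0.139)²/4 = 0.01517 m²; mean velocity V = Q/A = 0.00822/0.01517 = 0.5417 m/s.
Reynolds number Re = ρVD/μ = 1870 · 0.5417 · 0.139 / 0.00288 = 4.889e+04.
Re > 4000 → turbulent. Relative roughness ε/D = 2.4e-06/0.139 = 1.73e-05. Swamee-Jain: f = 0.25/(log₁₀[1.73e-05/3.7 + 5.74/4.889e+04^0.9])² = 0.25/(log₁₀[4.67e-06 + 0.000346])² = 0.25/(-3.456)² = 0.02094.
Total minor-loss coefficient ΣK = 1·0.97 = 0.97.
ΔP = [f·L/D + ΣK]·(ρV²/2) = [0.02094·1920/0.139 + 0.97]·(1870·0.5417²/2) = [289.2 + 0.97]·274.4 = 7.961e+04 Pa.
Head loss h_f = ΔP/(ρg) = 7.961e+04/(1870·9.81) = 4.34 m.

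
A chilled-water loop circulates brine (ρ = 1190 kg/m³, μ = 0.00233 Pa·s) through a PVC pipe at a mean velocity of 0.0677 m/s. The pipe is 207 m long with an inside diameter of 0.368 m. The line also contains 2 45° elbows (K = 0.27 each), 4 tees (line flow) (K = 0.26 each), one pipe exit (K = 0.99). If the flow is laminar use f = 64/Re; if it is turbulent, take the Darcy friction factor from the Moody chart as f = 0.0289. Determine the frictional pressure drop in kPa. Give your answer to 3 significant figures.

Reynolds number Re = ρVD/μ = 1190 · 0.0677 · 0.368 / 0.00233 = 1.272e+04.
Re > 4000 → turbulent; use the Moody-chart value f = 0.0289.
Total minor-loss coefficient ΣK = 2·0.27 + 4·0.26 + 1·0.99 = 2.57.
ΔP = [f·L/D + ΣK]·(ρV²/2) = [0.0289·207/0.368 + 2.57]·(1190·0.0677²/2) = [16.26 + 2.57]·2.727 = 51.34 Pa.
ΔP = 51.34 Pa = 0.0513 kPa.

ΔP ≈ 0.0513 kPa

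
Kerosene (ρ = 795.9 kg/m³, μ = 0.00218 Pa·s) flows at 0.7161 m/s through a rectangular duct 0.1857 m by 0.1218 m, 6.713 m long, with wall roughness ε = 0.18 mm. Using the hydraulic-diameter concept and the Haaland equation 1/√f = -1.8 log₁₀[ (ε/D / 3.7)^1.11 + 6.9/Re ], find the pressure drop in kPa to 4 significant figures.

Hydraulic diameter D_h = 4A/P = 4·(0.1857·0.1218)/(2·(0.1857+0.1218)) = 0.09047/0.615 = 0.1471 m.
Re = ρVD_h/μ = 795.9·0.7161·0.1471/0.00218 = 3.846e+04.
ε/D_h = 0.00018/0.1471 = 0.00122; Haaland gives 1/√f = -1.8 log₁₀[0.000137+0.000179] = 6.3, so f = 0.0252.
ΔP = f(L/D_h)(ρV²/2) = 0.0252·6.713/0.1471·204.1 = 234.6 Pa.
ΔP = 0.2346 kPa.

ΔP ≈ 0.2346 kPa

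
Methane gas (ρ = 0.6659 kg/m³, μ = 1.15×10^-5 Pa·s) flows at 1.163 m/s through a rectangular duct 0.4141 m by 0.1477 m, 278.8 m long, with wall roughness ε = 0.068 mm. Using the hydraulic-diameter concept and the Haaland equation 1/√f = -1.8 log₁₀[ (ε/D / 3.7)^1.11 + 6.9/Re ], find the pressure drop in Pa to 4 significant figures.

ΔP ≈ 16.34 Pa

Hydraulic diameter D_h = 4A/P = 4·(0.4141·0.1477)/(2·(0.4141+0.1477)) = 0.2447/1.124 = 0.2177 m.
Re = ρVD_h/μ = 0.6659·1.163·0.2177/1.15e-05 = 1.466e+04.
ε/D_h = 6.8e-05/0.2177 = 0.000312; Haaland gives 1/√f = -1.8 log₁₀[3.01e-05+0.000471] = 5.941, so f = 0.02833.
ΔP = f(L/D_h)(ρV²/2) = 0.02833·278.8/0.2177·0.4503 = 16.34 Pa.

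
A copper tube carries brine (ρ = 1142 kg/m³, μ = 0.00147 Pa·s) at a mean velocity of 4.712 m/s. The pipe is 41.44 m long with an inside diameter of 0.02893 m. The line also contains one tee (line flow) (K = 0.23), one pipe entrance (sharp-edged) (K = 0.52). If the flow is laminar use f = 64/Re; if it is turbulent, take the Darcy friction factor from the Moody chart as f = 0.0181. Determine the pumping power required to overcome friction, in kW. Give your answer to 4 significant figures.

Reynolds number Re = ρVD/μ = 1142 · 4.712 · 0.02893 / 0.00147 = 1.059e+05.
Re > 4000 → turbulent; use the Moody-chart value f = 0.0181.
Total minor-loss coefficient ΣK = 1·0.23 + 1·0.52 = 0.75.
ΔP = [f·L/D + ΣK]·(ρV²/2) = [0.0181·41.44/0.02893 + 0.75]·(1142·4.712²/2) = [25.93 + 0.75]·1.268e+04 = 3.382e+05 Pa.
Q = V·A = 4.712·0.0006573 = 0.003097 m³/s.
Pumping power P = QΔP = 0.003097·3.382e+05 = 1047.5 W = 1.048 kW.

P ≈ 1.048 kW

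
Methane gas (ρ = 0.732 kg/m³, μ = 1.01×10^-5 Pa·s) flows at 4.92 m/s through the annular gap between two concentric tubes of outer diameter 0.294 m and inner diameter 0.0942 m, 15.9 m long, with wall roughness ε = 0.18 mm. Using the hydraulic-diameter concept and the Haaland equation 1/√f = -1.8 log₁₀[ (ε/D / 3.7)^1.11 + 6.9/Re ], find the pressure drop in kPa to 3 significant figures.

Hydraulic diameter D_h = 4A/P = D_o - D_i = 0.294 - 0.0942 = 0.1998 m.
Re = ρVD_h/μ = 0.732·4.92·0.1998/1.01e-05 = 7.124e+04.
ε/D_h = 0.00018/0.1998 = 0.000901; Haaland gives 1/√f = -1.8 log₁₀[9.75e-05+9.68e-05] = 6.681, so f = 0.02241.
ΔP = f(L/D_h)(ρV²/2) = 0.02241·15.9/0.1998·8.86 = 15.8 Pa.
ΔP = 0.0158 kPa.

ΔP ≈ 0.0158 kPa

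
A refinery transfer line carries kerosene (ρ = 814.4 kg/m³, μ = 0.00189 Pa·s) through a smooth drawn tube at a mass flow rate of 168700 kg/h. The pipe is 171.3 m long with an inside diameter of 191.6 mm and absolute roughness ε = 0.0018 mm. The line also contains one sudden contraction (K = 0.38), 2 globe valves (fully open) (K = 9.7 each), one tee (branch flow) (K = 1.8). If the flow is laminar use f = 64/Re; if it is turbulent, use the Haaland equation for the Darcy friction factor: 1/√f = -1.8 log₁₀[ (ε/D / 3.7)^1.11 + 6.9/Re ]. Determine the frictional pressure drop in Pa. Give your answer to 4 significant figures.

ΔP ≈ 58410 Pa

ṁ = 168700 kg/h = 168700/3600 = 46.86 kg/s.
A = πD²/4 = π(0.1916)²/4 = 0.02883 m²; mean velocity V = ṁ/(ρA) = 46.86/(814.4 · 0.02883) = 1.996 m/s.
Reynolds number Re = ρVD/μ = 814.4 · 1.996 · 0.1916 / 0.00189 = 1.648e+05.
Re > 4000 → turbulent. Relative roughness ε/D = 1.8e-06/0.1916 = 9.39e-06. Haaland: 1/√f = -1.8 log₁₀[(9.39e-06/3.7)^1.11 + 6.9/1.648e+05] = -1.8 log₁₀[6.15e-07 + 4.19e-05] = 7.869, so f = 0.01615.
Total minor-loss coefficient ΣK = 1·0.38 + 2·9.7 + 1·1.8 = 21.6.
ΔP = [f·L/D + ΣK]·(ρV²/2) = [0.01615·171.3/0.1916 + 21.6]·(814.4·1.996²/2) = [14.44 + 21.6]·1622 = 5.841e+04 Pa.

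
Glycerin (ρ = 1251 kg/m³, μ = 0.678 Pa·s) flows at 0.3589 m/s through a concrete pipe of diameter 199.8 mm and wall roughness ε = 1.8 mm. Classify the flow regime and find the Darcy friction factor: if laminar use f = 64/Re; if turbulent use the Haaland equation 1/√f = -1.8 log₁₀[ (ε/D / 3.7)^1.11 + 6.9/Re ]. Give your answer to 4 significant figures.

Re = ρVD/μ = 1251·0.3589·0.1998/0.678 = 132.3.
Re < 2300 → laminar, so f = 64/Re = 0.4837 (roughness is irrelevant in laminar flow).

f ≈ 0.4837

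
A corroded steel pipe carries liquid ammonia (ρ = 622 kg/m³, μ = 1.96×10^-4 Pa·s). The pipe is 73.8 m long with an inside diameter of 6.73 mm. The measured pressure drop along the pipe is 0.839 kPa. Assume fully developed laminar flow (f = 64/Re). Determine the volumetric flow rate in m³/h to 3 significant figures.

For laminar flow, f = 64/Re with Re = ρVD/μ, so Darcy-Weisbach reduces to ΔP = 32μLV/D². Solving for V: V = ΔP·D²/(32μL) = 839·(0.00673)²/(32·0.000196·73.8) = 0.0821 m/s.
Check: Re = ρVD/μ = 622·0.0821·0.00673/0.000196 = 1753 < 2300, so the laminar assumption holds.
Q = V·A = 0.0821·(π/4·0.00673²) = 2.92e-06 m³/s = 0.0105 m³/h.

Q ≈ 0.0105 m³/h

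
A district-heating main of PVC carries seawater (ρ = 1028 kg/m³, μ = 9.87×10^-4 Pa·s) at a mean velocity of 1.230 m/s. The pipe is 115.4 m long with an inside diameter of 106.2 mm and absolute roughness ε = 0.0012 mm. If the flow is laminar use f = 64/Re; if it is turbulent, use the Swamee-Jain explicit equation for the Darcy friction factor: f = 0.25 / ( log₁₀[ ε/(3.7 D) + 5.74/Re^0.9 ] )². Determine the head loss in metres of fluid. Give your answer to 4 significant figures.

h_f ≈ 1.412 m

Reynolds number Re = ρVD/μ = 1028 · 1.23 · 0.1062 / 0.000987 = 1.361e+05.
Re > 4000 → turbulent. Relative roughness ε/D = 1.2e-06/0.1062 = 1.13e-05. Swamee-Jain: f = 0.25/(log₁₀[1.13e-05/3.7 + 5.74/1.361e+05^0.9])² = 0.25/(log₁₀[3.05e-06 + 0.000138])² = 0.25/(-3.852)² = 0.01685.
Darcy-Weisbach: ΔP = f(L/D)(ρV²/2) = 0.01685·(115.4/0.1062)·(1028·1.23²/2) = 0.01685·1087·777.6 = 1.424e+04 Pa.
Head loss h_f = ΔP/(ρg) = 1.424e+04/(1028·9.81) = 1.412 m.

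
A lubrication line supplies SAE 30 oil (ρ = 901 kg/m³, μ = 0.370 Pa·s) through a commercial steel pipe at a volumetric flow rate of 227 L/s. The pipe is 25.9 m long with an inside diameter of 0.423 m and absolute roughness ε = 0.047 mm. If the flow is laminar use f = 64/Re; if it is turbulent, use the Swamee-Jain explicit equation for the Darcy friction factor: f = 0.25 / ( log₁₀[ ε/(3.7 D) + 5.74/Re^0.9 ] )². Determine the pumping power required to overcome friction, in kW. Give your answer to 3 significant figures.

P ≈ 0.628 kW

Q = 227 L/s = 227/1000 = 0.227 m³/s.
Cross-sectional area A = πD²/4 = π(0.423)²/4 = 0.1405 m²; mean velocity V = Q/A = 0.227/0.1405 = 1.615 m/s.
Reynolds number Re = ρVD/μ = 901 · 1.615 · 0.423 / 0.37 = 1664.
Re < 2300 → laminar flow, so f = 64/Re = 64/1664 = 0.03846 (the turbulent correlation is not needed).
Darcy-Weisbach: ΔP = f(L/D)(ρV²/2) = 0.03846·(25.9/0.423)·(901·1.615²/2) = 0.03846·61.23·1175 = 2768 Pa.
Pumping power P = QΔP = 0.227·2768 = 628.4 W = 0.628 kW.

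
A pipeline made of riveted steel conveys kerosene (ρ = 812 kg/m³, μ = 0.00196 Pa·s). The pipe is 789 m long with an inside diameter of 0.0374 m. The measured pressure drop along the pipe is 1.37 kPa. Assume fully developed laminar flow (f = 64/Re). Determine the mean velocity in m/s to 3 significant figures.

V ≈ 0.0387 m/s

For laminar flow, f = 64/Re with Re = ρVD/μ, so Darcy-Weisbach reduces to ΔP = 32μLV/D². Solving for V: V = ΔP·D²/(32μL) = 1370·(0.0374)²/(32·0.00196·789) = 0.03872 m/s.
Check: Re = ρVD/μ = 812·0.03872·0.0374/0.00196 = 600 < 2300, so the laminar assumption holds.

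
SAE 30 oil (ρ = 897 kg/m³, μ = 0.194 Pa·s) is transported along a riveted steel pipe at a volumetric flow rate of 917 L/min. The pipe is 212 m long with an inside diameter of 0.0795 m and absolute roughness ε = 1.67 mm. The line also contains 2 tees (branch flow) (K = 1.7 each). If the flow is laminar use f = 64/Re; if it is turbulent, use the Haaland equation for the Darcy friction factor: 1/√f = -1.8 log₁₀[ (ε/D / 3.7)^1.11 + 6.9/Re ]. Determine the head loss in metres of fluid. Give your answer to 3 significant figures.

h_f ≈ 74.5 m

Q = 917 L/min = 917/60000 = 0.01528 m³/s.
Cross-sectional area A = πD²/4 = π(0.0795)²/4 = 0.004964 m²; mean velocity V = Q/A = 0.01528/0.004964 = 3.079 m/s.
Reynolds number Re = ρVD/μ = 897 · 3.079 · 0.0795 / 0.194 = 1132.
Re < 2300 → laminar flow, so f = 64/Re = 64/1132 = 0.05655 (the turbulent correlation is not needed).
Total minor-loss coefficient ΣK = 2·1.7 = 3.4.
ΔP = [f·L/D + ΣK]·(ρV²/2) = [0.05655·212/0.0795 + 3.4]·(897·3.079²/2) = [150.8 + 3.4]·4252 = 6.556e+05 Pa.
Head loss h_f = ΔP/(ρg) = 6.556e+05/(897·9.81) = 74.5 m.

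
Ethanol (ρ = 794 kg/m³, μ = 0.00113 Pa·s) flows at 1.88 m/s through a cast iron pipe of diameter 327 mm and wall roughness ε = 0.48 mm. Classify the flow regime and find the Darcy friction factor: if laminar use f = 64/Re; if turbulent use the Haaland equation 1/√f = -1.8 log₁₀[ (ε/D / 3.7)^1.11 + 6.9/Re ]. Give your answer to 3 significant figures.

Re = ρVD/μ = 794·1.88·0.327/0.00113 = 4.32e+05.
Re > 4000 → turbulent. ε/D = 0.00048/0.327 = 0.00147; Haaland: 1/√f = -1.8 log₁₀[0.000168 + 1.6e-05] = 6.725, so f = 0.02211.

f ≈ 0.0221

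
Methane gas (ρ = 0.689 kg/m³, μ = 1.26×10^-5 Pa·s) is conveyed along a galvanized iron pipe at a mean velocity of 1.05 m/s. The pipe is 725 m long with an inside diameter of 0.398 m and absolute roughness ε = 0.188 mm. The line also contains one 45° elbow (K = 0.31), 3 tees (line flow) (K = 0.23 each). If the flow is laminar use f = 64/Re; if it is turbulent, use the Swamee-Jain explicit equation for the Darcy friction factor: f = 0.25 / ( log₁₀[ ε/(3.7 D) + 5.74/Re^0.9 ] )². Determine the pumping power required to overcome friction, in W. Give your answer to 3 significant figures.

P ≈ 2.42 W

Reynolds number Re = ρVD/μ = 0.689 · 1.05 · 0.398 / 1.26e-05 = 2.285e+04.
Re > 4000 → turbulent. Relative roughness ε/D = 0.000188/0.398 = 0.000472. Swamee-Jain: f = 0.25/(log₁₀[0.000472/3.7 + 5.74/2.285e+04^0.9])² = 0.25/(log₁₀[0.000128 + 0.000685])² = 0.25/(-3.09)² = 0.02618.
Total minor-loss coefficient ΣK = 1·0.31 + 3·0.23 = 1.
ΔP = [f·L/D + ΣK]·(ρV²/2) = [0.02618·725/0.398 + 1]·(0.689·1.05²/2) = [47.7 + 1]·0.3798 = 18.5 Pa.
Q = V·A = 1.05·0.1244 = 0.1306 m³/s.
Pumping power P = QΔP = 0.1306·18.5 = 2.416 W = 2.42 W.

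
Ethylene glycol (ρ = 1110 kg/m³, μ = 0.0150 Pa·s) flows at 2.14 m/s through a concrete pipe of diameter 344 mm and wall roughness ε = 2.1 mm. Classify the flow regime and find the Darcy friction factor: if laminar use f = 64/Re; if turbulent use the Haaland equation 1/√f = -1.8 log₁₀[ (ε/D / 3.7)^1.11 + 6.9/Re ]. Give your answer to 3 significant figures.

f ≈ 0.0337

Re = ρVD/μ = 1110·2.14·0.344/0.015 = 5.448e+04.
Re > 4000 → turbulent. ε/D = 0.0021/0.344 = 0.0061; Haaland: 1/√f = -1.8 log₁₀[0.000815 + 0.000127] = 5.447, so f = 0.03371.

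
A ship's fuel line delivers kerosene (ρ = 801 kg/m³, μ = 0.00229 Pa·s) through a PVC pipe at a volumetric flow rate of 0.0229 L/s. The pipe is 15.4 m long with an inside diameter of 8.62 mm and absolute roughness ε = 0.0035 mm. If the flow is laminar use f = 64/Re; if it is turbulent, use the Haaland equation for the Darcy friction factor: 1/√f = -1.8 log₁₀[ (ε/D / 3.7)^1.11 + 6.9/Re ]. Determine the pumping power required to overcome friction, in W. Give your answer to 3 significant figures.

P ≈ 0.136 W

Q = 0.0229 L/s = 0.0229/1000 = 2.29e-05 m³/s.
Cross-sectional area A = πD²/4 = π(0.00862)²/4 = 5.836e-05 m²; mean velocity V = Q/A = 2.29e-05/5.836e-05 = 0.3924 m/s.
Reynolds number Re = ρVD/μ = 801 · 0.3924 · 0.00862 / 0.00229 = 1183.
Re < 2300 → laminar flow, so f = 64/Re = 64/1183 = 0.05409 (the turbulent correlation is not needed).
Darcy-Weisbach: ΔP = f(L/D)(ρV²/2) = 0.05409·(15.4/0.00862)·(801·0.3924²/2) = 0.05409·1787·61.67 = 5960 Pa.
Pumping power P = QΔP = 2.29e-05·5960 = 0.1365 W = 0.136 W.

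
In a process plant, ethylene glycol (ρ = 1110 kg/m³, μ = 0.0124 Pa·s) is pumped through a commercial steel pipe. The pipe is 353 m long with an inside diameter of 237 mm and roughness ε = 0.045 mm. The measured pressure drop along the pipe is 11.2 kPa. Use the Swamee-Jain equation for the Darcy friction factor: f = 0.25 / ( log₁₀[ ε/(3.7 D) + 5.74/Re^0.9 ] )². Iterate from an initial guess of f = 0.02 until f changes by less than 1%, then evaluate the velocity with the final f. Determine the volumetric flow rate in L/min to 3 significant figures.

Q ≈ 1830 L/min

Rearranging Darcy-Weisbach: V = √(2·ΔP·D/(f·L·ρ)). With ε/D = 4.5e-05/0.237 = 0.00019, iterate starting from f = 0.02:
  f = 0.02 → V = √(2·1.12e+04·0.237/(0.02·353·1110)) = 0.8231 m/s; Re = ρVD/μ = 1.746e+04; f → 0.02716
  f = 0.02716 → V = 0.7063 m/s; Re = 1.499e+04; f → 0.0282
  f = 0.0282 → V = 0.6932 m/s; Re = 1.471e+04; f → 0.02833
Converged (Δf/f < 1%). With the final f = 0.02833: V = √(2·1.12e+04·0.237/(0.02833·353·1110)) = 0.6915 m/s.
Q = V·A = 0.6915·(π/4·0.237²) = 0.03051 m³/s = 1830 L/min.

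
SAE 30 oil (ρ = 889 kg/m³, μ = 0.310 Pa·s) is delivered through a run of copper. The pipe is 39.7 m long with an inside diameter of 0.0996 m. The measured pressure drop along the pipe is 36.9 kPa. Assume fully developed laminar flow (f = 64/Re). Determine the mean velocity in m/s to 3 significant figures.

For laminar flow, f = 64/Re with Re = ρVD/μ, so Darcy-Weisbach reduces to ΔP = 32μLV/D². Solving for V: V = ΔP·D²/(32μL) = 3.69e+04·(0.0996)²/(32·0.31·39.7) = 0.9295 m/s.
Check: Re = ρVD/μ = 889·0.9295·0.0996/0.31 = 265.5 < 2300, so the laminar assumption holds.

V ≈ 0.929 m/s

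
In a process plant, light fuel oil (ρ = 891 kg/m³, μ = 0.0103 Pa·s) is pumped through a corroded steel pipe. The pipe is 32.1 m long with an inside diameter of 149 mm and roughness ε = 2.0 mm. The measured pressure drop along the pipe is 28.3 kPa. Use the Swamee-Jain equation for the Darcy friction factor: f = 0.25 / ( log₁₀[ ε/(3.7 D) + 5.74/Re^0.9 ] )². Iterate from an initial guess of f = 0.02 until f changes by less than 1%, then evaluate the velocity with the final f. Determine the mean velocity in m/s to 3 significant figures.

Rearranging Darcy-Weisbach: V = √(2·ΔP·D/(f·L·ρ)). With ε/D = 0.002/0.149 = 0.0134, iterate starting from f = 0.02:
  f = 0.02 → V = √(2·2.83e+04·0.149/(0.02·32.1·891)) = 3.84 m/s; Re = ρVD/μ = 4.949e+04; f → 0.04336
  f = 0.04336 → V = 2.608 m/s; Re = 3.361e+04; f → 0.04392
  f = 0.04392 → V = 2.591 m/s; Re = 3.34e+04; f → 0.04393
Converged (Δf/f < 1%). With the final f = 0.04393: V = √(2·2.83e+04·0.149/(0.04393·32.1·891)) = 2.591 m/s.

V ≈ 2.59 m/s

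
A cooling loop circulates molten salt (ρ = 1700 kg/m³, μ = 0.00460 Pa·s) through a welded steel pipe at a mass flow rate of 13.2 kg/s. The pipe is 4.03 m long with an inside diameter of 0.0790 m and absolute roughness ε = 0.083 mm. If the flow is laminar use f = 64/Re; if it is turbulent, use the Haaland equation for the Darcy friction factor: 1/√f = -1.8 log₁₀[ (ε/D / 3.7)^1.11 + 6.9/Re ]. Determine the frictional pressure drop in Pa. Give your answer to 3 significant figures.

ΔP ≈ 2620 Pa

A = πD²/4 = π(0.079)²/4 = 0.004902 m²; mean velocity V = ṁ/(ρA) = 13.2/(1700 · 0.004902) = 1.584 m/s.
Reynolds number Re = ρVD/μ = 1700 · 1.584 · 0.079 / 0.0046 = 4.625e+04.
Re > 4000 → turbulent. Relative roughness ε/D = 8.3e-05/0.079 = 0.00105. Haaland: 1/√f = -1.8 log₁₀[(0.00105/3.7)^1.11 + 6.9/4.625e+04] = -1.8 log₁₀[0.000116 + 0.000149] = 6.439, so f = 0.02412.
Darcy-Weisbach: ΔP = f(L/D)(ρV²/2) = 0.02412·(4.03/0.079)·(1700·1.584²/2) = 0.02412·51.01·2133 = 2625 Pa.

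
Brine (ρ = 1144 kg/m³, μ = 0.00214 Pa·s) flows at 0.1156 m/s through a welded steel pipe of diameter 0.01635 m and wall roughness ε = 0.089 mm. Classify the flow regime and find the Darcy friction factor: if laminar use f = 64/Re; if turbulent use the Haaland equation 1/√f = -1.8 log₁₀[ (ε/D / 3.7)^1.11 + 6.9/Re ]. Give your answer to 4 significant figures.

f ≈ 0.06334

Re = ρVD/μ = 1144·0.1156·0.01635/0.00214 = 1010.
Re < 2300 → laminar, so f = 64/Re = 0.06334 (roughness is irrelevant in laminar flow).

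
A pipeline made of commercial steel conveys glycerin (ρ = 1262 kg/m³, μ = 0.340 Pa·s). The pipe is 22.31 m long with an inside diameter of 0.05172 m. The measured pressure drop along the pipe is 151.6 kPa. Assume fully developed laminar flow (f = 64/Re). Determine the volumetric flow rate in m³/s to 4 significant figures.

Q ≈ 0.003510 m³/s

For laminar flow, f = 64/Re with Re = ρVD/μ, so Darcy-Weisbach reduces to ΔP = 32μLV/D². Solving for V: V = ΔP·D²/(32μL) = 1.516e+05·(0.05172)²/(32·0.34·22.31) = 1.671 m/s.
Check: Re = ρVD/μ = 1262·1.671·0.05172/0.34 = 320.7 < 2300, so the laminar assumption holds.
Q = V·A = 1.671·(π/4·0.05172²) = 0.00351 m³/s = 0.003510 m³/s.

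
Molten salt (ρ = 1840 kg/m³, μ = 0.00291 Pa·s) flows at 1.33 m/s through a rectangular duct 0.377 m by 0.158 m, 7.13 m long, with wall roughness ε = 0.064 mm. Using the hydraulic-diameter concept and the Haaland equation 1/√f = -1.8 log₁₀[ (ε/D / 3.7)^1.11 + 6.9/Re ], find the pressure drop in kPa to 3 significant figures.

ΔP ≈ 0.915 kPa

Hydraulic diameter D_h = 4A/P = 4·(0.377·0.158)/(2·(0.377+0.158)) = 0.2383/1.07 = 0.2227 m.
Re = ρVD_h/μ = 1840·1.33·0.2227/0.00291 = 1.873e+05.
ε/D_h = 6.4e-05/0.2227 = 0.000287; Haaland gives 1/√f = -1.8 log₁₀[2.74e-05+3.68e-05] = 7.545, so f = 0.01756.
ΔP = f(L/D_h)(ρV²/2) = 0.01756·7.13/0.2227·1627 = 915.2 Pa.
ΔP = 0.915 kPa.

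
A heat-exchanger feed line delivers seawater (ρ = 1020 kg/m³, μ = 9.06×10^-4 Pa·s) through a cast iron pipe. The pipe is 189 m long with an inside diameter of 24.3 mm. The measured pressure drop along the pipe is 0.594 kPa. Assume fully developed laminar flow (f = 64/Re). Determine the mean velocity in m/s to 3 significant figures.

V ≈ 0.0640 m/s

For laminar flow, f = 64/Re with Re = ρVD/μ, so Darcy-Weisbach reduces to ΔP = 32μLV/D². Solving for V: V = ΔP·D²/(32μL) = 594·(0.0243)²/(32·0.000906·189) = 0.06401 m/s.
Check: Re = ρVD/μ = 1020·0.06401·0.0243/0.000906 = 1751 < 2300, so the laminar assumption holds.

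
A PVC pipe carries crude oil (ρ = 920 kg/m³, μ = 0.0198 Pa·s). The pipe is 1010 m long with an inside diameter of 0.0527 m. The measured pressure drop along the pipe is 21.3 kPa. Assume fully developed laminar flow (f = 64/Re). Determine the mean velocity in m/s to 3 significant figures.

V ≈ 0.0924 m/s

For laminar flow, f = 64/Re with Re = ρVD/μ, so Darcy-Weisbach reduces to ΔP = 32μLV/D². Solving for V: V = ΔP·D²/(32μL) = 2.13e+04·(0.0527)²/(32·0.0198·1010) = 0.09244 m/s.
Check: Re = ρVD/μ = 920·0.09244·0.0527/0.0198 = 226.4 < 2300, so the laminar assumption holds.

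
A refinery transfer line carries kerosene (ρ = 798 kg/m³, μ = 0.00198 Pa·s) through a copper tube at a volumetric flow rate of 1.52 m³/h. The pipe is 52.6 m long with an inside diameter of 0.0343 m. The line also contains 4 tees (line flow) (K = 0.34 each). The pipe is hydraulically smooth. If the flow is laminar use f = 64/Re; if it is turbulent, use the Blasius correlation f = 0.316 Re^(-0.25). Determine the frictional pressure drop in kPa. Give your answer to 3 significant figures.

Q = 1.52 m³/h = 1.52/3600 = 0.0004222 m³/s.
Cross-sectional area A = πD²/4 = π(0.0343)²/4 = 0.000924 m²; mean velocity V = Q/A = 0.0004222/0.000924 = 0.4569 m/s.
Reynolds number Re = ρVD/μ = 798 · 0.4569 · 0.0343 / 0.00198 = 6317.
Re > 4000 → turbulent. Smooth-pipe (Blasius): f = 0.316 Re^(-0.25) = 0.316/(6317)^0.25 = 0.03545.
Total minor-loss coefficient ΣK = 4·0.34 = 1.36.
ΔP = [f·L/D + ΣK]·(ρV²/2) = [0.03545·52.6/0.0343 + 1.36]·(798·0.4569²/2) = [54.36 + 1.36]·83.31 = 4642 Pa.
ΔP = 4642 Pa = 4.64 kPa.

ΔP ≈ 4.64 kPa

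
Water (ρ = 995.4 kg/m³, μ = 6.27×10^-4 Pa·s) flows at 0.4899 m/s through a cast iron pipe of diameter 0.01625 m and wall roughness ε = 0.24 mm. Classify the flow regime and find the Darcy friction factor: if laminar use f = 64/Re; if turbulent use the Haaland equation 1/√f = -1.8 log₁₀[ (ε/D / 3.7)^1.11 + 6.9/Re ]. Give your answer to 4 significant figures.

f ≈ 0.04690

Re = ρVD/μ = 995.4·0.4899·0.01625/0.000627 = 1.264e+04.
Re > 4000 → turbulent. ε/D = 0.00024/0.01625 = 0.0148; Haaland: 1/√f = -1.8 log₁₀[0.00217 + 0.000546] = 4.618, so f = 0.0469.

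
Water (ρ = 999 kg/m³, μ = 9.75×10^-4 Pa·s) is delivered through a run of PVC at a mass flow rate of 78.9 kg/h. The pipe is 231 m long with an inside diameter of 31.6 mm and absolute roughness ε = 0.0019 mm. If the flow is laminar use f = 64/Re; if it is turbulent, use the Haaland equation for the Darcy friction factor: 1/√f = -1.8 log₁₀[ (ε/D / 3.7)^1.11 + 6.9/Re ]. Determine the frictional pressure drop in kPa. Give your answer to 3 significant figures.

ṁ = 78.9 kg/h = 78.9/3600 = 0.02192 kg/s.
A = πD²/4 = π(0.0316)²/4 = 0.0007843 m²; mean velocity V = ṁ/(ρA) = 0.02192/(999 · 0.0007843) = 0.02797 m/s.
Reynolds number Re = ρVD/μ = 999 · 0.02797 · 0.0316 / 0.000975 = 905.7.
Re < 2300 → laminar flow, so f = 64/Re = 64/905.7 = 0.07066 (the turbulent correlation is not needed).
Darcy-Weisbach: ΔP = f(L/D)(ρV²/2) = 0.07066·(231/0.0316)·(999·0.02797²/2) = 0.07066·7310·0.3909 = 201.9 Pa.
ΔP = 201.9 Pa = 0.202 kPa.

ΔP ≈ 0.202 kPa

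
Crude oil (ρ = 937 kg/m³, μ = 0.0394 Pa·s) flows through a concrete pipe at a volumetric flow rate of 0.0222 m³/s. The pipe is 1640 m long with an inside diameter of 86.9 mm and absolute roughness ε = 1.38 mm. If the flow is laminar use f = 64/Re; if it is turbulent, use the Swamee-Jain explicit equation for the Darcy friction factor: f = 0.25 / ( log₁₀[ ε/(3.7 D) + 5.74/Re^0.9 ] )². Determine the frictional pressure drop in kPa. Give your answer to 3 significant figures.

Cross-sectional area A = πD²/4 = π(0.0869)²/4 = 0.005931 m²; mean velocity V = Q/A = 0.0222/0.005931 = 3.743 m/s.
Reynolds number Re = ρVD/μ = 937 · 3.743 · 0.0869 / 0.0394 = 7735.
Re > 4000 → turbulent. Relative roughness ε/D = 0.00138/0.0869 = 0.0159. Swamee-Jain: f = 0.25/(log₁₀[0.0159/3.7 + 5.74/7735^0.9])² = 0.25/(log₁₀[0.00429 + 0.00182])² = 0.25/(-2.214)² = 0.051.
Darcy-Weisbach: ΔP = f(L/D)(ρV²/2) = 0.051·(1640/0.0869)·(937·3.743²/2) = 0.051·1.887e+04·6564 = 6.317e+06 Pa.
ΔP = 6.317e+06 Pa = 6320 kPa.

ΔP ≈ 6320 kPa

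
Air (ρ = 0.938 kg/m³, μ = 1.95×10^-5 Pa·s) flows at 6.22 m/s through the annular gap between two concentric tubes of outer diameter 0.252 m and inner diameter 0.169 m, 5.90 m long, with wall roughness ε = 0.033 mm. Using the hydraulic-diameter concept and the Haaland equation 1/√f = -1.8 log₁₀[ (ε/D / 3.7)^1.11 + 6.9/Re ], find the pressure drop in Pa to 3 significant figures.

ΔP ≈ 32.5 Pa

Hydraulic diameter D_h = 4A/P = D_o - D_i = 0.252 - 0.169 = 0.083 m.
Re = ρVD_h/μ = 0.938·6.22·0.083/1.95e-05 = 2.483e+04.
ε/D_h = 3.3e-05/0.083 = 0.000398; Haaland gives 1/√f = -1.8 log₁₀[3.93e-05+0.000278] = 6.298, so f = 0.02521.
ΔP = f(L/D_h)(ρV²/2) = 0.02521·5.9/0.083·18.14 = 32.52 Pa.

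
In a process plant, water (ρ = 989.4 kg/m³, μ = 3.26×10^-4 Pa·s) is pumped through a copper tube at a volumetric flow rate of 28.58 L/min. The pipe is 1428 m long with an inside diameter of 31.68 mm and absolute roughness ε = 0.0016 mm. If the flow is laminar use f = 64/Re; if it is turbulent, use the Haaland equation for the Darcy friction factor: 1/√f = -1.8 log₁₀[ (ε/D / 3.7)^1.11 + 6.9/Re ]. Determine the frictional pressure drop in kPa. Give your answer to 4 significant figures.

ΔP ≈ 164.3 kPa

Q = 28.58 L/min = 28.58/60000 = 0.0004763 m³/s.
Cross-sectional area A = πD²/4 = π(0.03168)²/4 = 0.0007882 m²; mean velocity V = Q/A = 0.0004763/0.0007882 = 0.6043 m/s.
Reynolds number Re = ρVD/μ = 989.4 · 0.6043 · 0.03168 / 0.000326 = 5.81e+04.
Re > 4000 → turbulent. Relative roughness ε/D = 1.6e-06/0.03168 = 5.05e-05. Haaland: 1/√f = -1.8 log₁₀[(5.05e-05/3.7)^1.11 + 6.9/5.81e+04] = -1.8 log₁₀[3.98e-06 + 0.000119] = 7.04, so f = 0.02018.
Darcy-Weisbach: ΔP = f(L/D)(ρV²/2) = 0.02018·(1428/0.03168)·(989.4·0.6043²/2) = 0.02018·4.508e+04·180.7 = 1.643e+05 Pa.
ΔP = 1.643e+05 Pa = 164.3 kPa.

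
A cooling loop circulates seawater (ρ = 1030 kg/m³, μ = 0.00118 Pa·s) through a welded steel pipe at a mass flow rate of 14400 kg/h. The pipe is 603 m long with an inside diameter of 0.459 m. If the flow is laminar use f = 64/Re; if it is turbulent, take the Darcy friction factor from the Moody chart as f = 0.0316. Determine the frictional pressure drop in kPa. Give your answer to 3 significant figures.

ṁ = 14400 kg/h = 14400/3600 = 4 kg/s.
A = πD²/4 = π(0.459)²/4 = 0.1655 m²; mean velocity V = ṁ/(ρA) = 4/(1030 · 0.1655) = 0.02347 m/s.
Reynolds number Re = ρVD/μ = 1030 · 0.02347 · 0.459 / 0.00118 = 9403.
Re > 4000 → turbulent; use the Moody-chart value f = 0.0316.
Darcy-Weisbach: ΔP = f(L/D)(ρV²/2) = 0.0316·(603/0.459)·(1030·0.02347²/2) = 0.0316·1314·0.2837 = 11.78 Pa.
ΔP = 11.78 Pa = 0.0118 kPa.

ΔP ≈ 0.0118 kPa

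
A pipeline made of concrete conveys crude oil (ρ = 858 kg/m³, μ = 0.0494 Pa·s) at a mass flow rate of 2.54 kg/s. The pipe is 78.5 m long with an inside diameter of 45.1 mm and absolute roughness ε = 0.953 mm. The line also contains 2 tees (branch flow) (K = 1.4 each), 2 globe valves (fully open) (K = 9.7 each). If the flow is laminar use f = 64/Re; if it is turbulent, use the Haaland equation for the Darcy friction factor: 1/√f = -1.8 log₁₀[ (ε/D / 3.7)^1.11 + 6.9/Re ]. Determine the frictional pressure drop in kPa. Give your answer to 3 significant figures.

A = πD²/4 = π(0.0451)²/4 = 0.001598 m²; mean velocity V = ṁ/(ρA) = 2.54/(858 · 0.001598) = 1.853 m/s.
Reynolds number Re = ρVD/μ = 858 · 1.853 · 0.0451 / 0.0494 = 1452.
Re < 2300 → laminar flow, so f = 64/Re = 64/1452 = 0.04409 (the turbulent correlation is not needed).
Total minor-loss coefficient ΣK = 2·1.4 + 2·9.7 = 22.2.
ΔP = [f·L/D + ΣK]·(ρV²/2) = [0.04409·78.5/0.0451 + 22.2]·(858·1.853²/2) = [76.74 + 22.2]·1473 = 1.458e+05 Pa.
ΔP = 1.458e+05 Pa = 146 kPa.

ΔP ≈ 146 kPa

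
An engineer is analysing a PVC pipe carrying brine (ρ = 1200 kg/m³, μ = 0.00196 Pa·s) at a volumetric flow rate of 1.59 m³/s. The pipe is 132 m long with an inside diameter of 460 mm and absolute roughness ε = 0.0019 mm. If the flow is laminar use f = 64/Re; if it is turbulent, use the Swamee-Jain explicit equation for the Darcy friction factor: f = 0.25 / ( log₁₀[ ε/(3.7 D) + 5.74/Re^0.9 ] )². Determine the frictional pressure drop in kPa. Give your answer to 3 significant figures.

Cross-sectional area A = πD²/4 = π(0.46)²/4 = 0.1662 m²; mean velocity V = Q/A = 1.59/0.1662 = 9.567 m/s.
Reynolds number Re = ρVD/μ = 1200 · 9.567 · 0.46 / 0.00196 = 2.694e+06.
Re > 4000 → turbulent. Relative roughness ε/D = 1.9e-06/0.46 = 4.13e-06. Swamee-Jain: f = 0.25/(log₁₀[4.13e-06/3.7 + 5.74/2.694e+06^0.9])² = 0.25/(log₁₀[1.12e-06 + 9.36e-06])² = 0.25/(-4.98)² = 0.01008.
Darcy-Weisbach: ΔP = f(L/D)(ρV²/2) = 0.01008·(132/0.46)·(1200·9.567²/2) = 0.01008·287·5.492e+04 = 1.589e+05 Pa.
ΔP = 1.589e+05 Pa = 159 kPa.

ΔP ≈ 159 kPa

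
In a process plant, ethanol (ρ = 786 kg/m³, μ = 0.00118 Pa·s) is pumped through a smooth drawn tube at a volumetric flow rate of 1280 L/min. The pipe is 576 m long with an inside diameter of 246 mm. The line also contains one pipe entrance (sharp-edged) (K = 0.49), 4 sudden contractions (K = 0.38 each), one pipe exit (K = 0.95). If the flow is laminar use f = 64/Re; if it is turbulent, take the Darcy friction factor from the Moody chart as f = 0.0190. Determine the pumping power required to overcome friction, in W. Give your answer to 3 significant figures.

P ≈ 80.1 W

Q = 1280 L/min = 1280/60000 = 0.02133 m³/s.
Cross-sectional area A = πD²/4 = π(0.246)²/4 = 0.04753 m²; mean velocity V = Q/A = 0.02133/0.04753 = 0.4488 m/s.
Reynolds number Re = ρVD/μ = 786 · 0.4488 · 0.246 / 0.00118 = 7.355e+04.
Re > 4000 → turbulent; use the Moody-chart value f = 0.0190.
Total minor-loss coefficient ΣK = 1·0.49 + 4·0.38 + 1·0.95 = 2.96.
ΔP = [f·L/D + ΣK]·(ρV²/2) = [0.019·576/0.246 + 2.96]·(786·0.4488²/2) = [44.49 + 2.96]·79.18 = 3757 Pa.
Pumping power P = QΔP = 0.02133·3757 = 80.14 W = 80.1 W.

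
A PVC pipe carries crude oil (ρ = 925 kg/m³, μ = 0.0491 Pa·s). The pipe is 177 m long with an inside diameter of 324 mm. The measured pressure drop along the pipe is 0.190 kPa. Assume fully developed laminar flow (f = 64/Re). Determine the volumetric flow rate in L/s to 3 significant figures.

Q ≈ 5.91 L/s

For laminar flow, f = 64/Re with Re = ρVD/μ, so Darcy-Weisbach reduces to ΔP = 32μLV/D². Solving for V: V = ΔP·D²/(32μL) = 190·(0.324)²/(32·0.0491·177) = 0.07172 m/s.
Check: Re = ρVD/μ = 925·0.07172·0.324/0.0491 = 437.8 < 2300, so the laminar assumption holds.
Q = V·A = 0.07172·(π/4·0.324²) = 0.005913 m³/s = 5.91 L/s.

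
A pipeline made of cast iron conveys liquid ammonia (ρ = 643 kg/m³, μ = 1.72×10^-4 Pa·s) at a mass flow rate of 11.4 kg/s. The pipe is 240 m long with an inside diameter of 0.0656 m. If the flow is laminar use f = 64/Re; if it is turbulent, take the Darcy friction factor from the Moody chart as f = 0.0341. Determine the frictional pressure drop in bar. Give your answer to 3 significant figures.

ΔP ≈ 11.0 bar

A = πD²/4 = π(0.0656)²/4 = 0.00338 m²; mean velocity V = ṁ/(ρA) = 11.4/(643 · 0.00338) = 5.246 m/s.
Reynolds number Re = ρVD/μ = 643 · 5.246 · 0.0656 / 0.000172 = 1.286e+06.
Re > 4000 → turbulent; use the Moody-chart value f = 0.0341.
Darcy-Weisbach: ΔP = f(L/D)(ρV²/2) = 0.0341·(240/0.0656)·(643·5.246²/2) = 0.0341·3659·8847 = 1.104e+06 Pa.
ΔP = 1.104e+06 Pa = 11.0 bar.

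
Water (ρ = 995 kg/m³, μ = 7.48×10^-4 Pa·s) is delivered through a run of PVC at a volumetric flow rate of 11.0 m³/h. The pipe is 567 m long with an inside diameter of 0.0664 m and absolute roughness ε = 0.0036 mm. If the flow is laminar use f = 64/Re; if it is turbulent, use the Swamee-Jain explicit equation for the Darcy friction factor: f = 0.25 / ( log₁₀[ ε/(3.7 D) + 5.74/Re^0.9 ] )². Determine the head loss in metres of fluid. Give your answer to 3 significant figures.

Q = 11.0 m³/h = 11.0/3600 = 0.003056 m³/s.
Cross-sectional area A = πD²/4 = π(0.0664)²/4 = 0.003463 m²; mean velocity V = Q/A = 0.003056/0.003463 = 0.8824 m/s.
Reynolds number Re = ρVD/μ = 995 · 0.8824 · 0.0664 / 0.000748 = 7.794e+04.
Re > 4000 → turbulent. Relative roughness ε/D = 3.6e-06/0.0664 = 5.42e-05. Swamee-Jain: f = 0.25/(log₁₀[5.42e-05/3.7 + 5.74/7.794e+04^0.9])² = 0.25/(log₁₀[1.47e-05 + 0.000227])² = 0.25/(-3.617)² = 0.01911.
Darcy-Weisbach: ΔP = f(L/D)(ρV²/2) = 0.01911·(567/0.0664)·(995·0.8824²/2) = 0.01911·8539·387.4 = 6.323e+04 Pa.
Head loss h_f = ΔP/(ρg) = 6.323e+04/(995·9.81) = 6.48 m.

h_f ≈ 6.48 m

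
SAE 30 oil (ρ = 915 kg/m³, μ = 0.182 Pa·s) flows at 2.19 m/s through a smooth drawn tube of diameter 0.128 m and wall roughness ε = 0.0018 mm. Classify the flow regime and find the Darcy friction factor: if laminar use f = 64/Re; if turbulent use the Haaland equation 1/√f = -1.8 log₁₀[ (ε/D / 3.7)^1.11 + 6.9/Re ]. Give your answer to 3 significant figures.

f ≈ 0.0454

Re = ρVD/μ = 915·2.19·0.128/0.182 = 1409.
Re < 2300 → laminar, so f = 64/Re = 0.04541 (roughness is irrelevant in laminar flow).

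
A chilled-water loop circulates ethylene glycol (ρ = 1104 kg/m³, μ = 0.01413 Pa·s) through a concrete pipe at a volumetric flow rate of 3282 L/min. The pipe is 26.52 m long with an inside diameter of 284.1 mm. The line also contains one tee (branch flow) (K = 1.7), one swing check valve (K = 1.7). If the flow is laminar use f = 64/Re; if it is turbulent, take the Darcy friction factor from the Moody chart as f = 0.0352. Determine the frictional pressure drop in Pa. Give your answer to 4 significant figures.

ΔP ≈ 2748 Pa

Q = 3282 L/min = 3282/60000 = 0.0547 m³/s.
Cross-sectional area A = πD²/4 = π(0.2841)²/4 = 0.06339 m²; mean velocity V = Q/A = 0.0547/0.06339 = 0.8629 m/s.
Reynolds number Re = ρVD/μ = 1104 · 0.8629 · 0.2841 / 0.0141 = 1.915e+04.
Re > 4000 → turbulent; use the Moody-chart value f = 0.0352.
Total minor-loss coefficient ΣK = 1·1.7 + 1·1.7 = 3.4.
ΔP = [f·L/D + ΣK]·(ρV²/2) = [0.0352·26.52/0.2841 + 3.4]·(1104·0.8629²/2) = [3.286 + 3.4]·411 = 2748 Pa.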